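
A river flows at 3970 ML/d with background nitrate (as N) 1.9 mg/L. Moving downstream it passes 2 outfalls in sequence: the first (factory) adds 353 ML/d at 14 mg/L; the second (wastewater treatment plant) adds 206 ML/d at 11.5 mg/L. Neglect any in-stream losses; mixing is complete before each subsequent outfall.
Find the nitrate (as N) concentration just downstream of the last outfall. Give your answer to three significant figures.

3.28 mg/L

Below outfall 1: Q → 4323 ML/d, C = (3970·1.900 + 353.0·14.00)/4323 = 2.888 mg/L.
Below outfall 2: Q → 4529 ML/d, C = (4323·2.888 + 206.0·11.50)/4529 = 3.280 mg/L.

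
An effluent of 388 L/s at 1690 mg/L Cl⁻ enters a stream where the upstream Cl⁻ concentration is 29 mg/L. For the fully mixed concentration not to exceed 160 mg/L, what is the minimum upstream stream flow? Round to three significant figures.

Set C_mix = 160: (Q·29.00 + 388.0·1690) / (Q + 388.0) = 160
→ Q = 388.0·(1690 − 160)/(160 − 29.00) = 4532 L/s.

4530 L/s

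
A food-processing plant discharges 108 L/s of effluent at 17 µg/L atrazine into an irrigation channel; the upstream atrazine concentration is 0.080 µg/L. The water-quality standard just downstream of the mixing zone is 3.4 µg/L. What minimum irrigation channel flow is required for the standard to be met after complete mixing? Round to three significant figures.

442 L/s

Set C_mix = 3.4: (Q·0.08000 + 108.0·17.00) / (Q + 108.0) = 3.4
→ Q = 108.0·(17.00 − 3.4)/(3.4 − 0.08000) = 442.4 L/s.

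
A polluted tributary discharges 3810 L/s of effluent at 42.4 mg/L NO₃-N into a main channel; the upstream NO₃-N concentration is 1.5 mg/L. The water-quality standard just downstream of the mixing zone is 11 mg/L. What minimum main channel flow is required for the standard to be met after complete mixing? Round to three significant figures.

Set C_mix = 11: (Q·1.500 + 3810·42.40) / (Q + 3810) = 11
→ Q = 3810·(42.40 − 11)/(11 − 1.500) = 12590 L/s.

12600 L/s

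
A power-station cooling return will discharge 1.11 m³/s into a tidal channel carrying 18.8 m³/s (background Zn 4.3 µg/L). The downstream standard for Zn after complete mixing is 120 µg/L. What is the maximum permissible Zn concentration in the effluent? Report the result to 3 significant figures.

At the limit, (Qr·Cr + Qe·Cₑ)/(Qr + Qe) = 120:
Cₑ = (19.91·120 − 18.80·4.300) / 1.110 = 2080 µg/L.

2080 µg/L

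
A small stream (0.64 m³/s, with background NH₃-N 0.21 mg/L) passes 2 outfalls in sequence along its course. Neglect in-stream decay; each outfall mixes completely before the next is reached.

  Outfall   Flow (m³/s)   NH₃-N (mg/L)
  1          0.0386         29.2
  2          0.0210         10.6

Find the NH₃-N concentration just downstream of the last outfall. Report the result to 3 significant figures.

2.12 mg/L

Outfall 1: combined Q = 0.6786 m³/s; C = (0.6400·0.2100 + 0.03860·29.20)/0.6786 = 1.859 mg/L.
Outfall 2: combined Q = 0.6996 m³/s; C = (0.6786·1.859 + 0.02100·10.60)/0.6996 = 2.121 mg/L.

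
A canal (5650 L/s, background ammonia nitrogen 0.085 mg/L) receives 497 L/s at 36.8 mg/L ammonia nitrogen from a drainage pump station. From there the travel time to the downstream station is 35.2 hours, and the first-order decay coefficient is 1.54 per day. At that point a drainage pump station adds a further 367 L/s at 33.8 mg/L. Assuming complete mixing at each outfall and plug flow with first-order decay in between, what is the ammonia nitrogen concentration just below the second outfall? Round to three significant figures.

Flow-weighted average: C = (5650·0.08500 + 497.0·36.80) / 6147 = 18770/6147 = 3.053 mg/L; combined flow 6147 L/s.
Decay over the reach: 3.053·exp(−kt) = 3.053·0.1045 = 0.3191 mg/L.
Second outfall: C = (6147·0.3191 + 367.0·33.80)/6514 = 2.205 mg/L.

2.21 mg/L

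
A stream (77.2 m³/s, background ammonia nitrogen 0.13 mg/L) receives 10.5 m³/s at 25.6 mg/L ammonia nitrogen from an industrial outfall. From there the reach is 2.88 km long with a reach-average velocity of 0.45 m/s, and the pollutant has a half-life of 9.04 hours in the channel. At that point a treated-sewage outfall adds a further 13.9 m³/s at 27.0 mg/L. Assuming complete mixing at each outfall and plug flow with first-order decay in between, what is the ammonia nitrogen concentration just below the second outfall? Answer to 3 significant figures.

After mixing, C = (77.20·0.1300 + 10.50·25.60) / 87.70 = 278.8/87.70 = 3.179 mg/L; combined flow 87.70 m³/s.
Travel time t = 2.88·1000 / 0.45 = 6400 s = 1.778 h.
Half-life 9.04 h → k = ln 2 / 9.04 = 0.07668 h⁻¹ = 1.840 d⁻¹.
Applying C = C₀e^(−kt): 3.179 × 0.8726 = 2.774 mg/L.
At the second outfall, C = (87.70·2.774 + 13.90·27.00) / (87.70 + 13.90) = 6.089 mg/L.

6.09 mg/L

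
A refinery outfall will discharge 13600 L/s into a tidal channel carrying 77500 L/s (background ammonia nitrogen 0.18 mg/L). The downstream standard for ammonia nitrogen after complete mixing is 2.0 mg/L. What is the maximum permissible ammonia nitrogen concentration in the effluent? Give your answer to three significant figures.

At the limit, (Qr·Cr + Qe·Cₑ)/(Qr + Qe) = 2.0:
Cₑ = (91100·2.0 − 77500·0.1800) / 13600 = 12.37 mg/L.

12.4 mg/L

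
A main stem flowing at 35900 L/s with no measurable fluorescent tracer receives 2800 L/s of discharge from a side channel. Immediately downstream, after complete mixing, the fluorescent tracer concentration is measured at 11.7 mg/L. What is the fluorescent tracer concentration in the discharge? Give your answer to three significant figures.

162 mg/L

Mass balance: 35900·0 + 2800·Cₑ = 38700·11.70
→ Cₑ = (38700·11.70 − 35900·0) / 2800 = 161.7 mg/L.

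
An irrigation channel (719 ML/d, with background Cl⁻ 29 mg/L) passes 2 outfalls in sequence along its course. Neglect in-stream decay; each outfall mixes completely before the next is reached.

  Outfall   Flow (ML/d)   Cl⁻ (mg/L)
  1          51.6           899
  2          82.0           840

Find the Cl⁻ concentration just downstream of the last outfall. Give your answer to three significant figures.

160 mg/L

After outfall 1: Q = 719.0 + 51.60 = 770.6 ML/d; C = (719.0·29.00 + 51.60·899.0)/770.6 = 87.26 mg/L.
After outfall 2: Q = 770.6 + 82.00 = 852.6 ML/d; C = (770.6·87.26 + 82.00·840.0)/852.6 = 159.7 mg/L.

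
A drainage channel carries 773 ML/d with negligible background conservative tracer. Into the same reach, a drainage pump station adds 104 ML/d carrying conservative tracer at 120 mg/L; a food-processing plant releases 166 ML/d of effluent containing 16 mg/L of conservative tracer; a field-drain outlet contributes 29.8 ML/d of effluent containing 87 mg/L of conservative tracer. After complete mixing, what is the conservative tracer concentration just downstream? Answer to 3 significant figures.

Mass balance: C = (773.0·0 + 104.0·120.0 + 166.0·16.00 + 29.80·87.00) / 1073 = 17730/1073 = 16.53 mg/L.

16.5 mg/L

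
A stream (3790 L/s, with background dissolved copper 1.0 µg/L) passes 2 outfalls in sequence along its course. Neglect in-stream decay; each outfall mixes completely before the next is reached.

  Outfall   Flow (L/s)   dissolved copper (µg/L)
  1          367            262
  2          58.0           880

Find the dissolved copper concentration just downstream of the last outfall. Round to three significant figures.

Below outfall 1: Q → 4157 L/s, C = (3790·1.000 + 367.0·262.0)/4157 = 24.04 µg/L.
Below outfall 2: Q → 4215 L/s, C = (4157·24.04 + 58.00·880.0)/4215 = 35.82 µg/L.

35.8 µg/L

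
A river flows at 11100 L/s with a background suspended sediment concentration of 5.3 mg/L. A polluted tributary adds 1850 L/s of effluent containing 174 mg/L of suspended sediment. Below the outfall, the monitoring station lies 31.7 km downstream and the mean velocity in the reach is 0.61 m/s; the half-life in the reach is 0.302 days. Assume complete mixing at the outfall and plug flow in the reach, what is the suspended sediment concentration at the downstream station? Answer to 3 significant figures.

Flow-weighted average: C = (11100·5.300 + 1850·174.0) / 12950 = 380700/12950 = 29.40 mg/L.
Travel time t = 31.7·1000 / 0.61 = 51970 s = 14.44 h.
Half-life 0.302 d → k = ln 2 / 0.302 = 2.295 d⁻¹.
Applying C = C₀e^(−kt): 29.40 × 0.2515 = 7.393 mg/L.

7.39 mg/L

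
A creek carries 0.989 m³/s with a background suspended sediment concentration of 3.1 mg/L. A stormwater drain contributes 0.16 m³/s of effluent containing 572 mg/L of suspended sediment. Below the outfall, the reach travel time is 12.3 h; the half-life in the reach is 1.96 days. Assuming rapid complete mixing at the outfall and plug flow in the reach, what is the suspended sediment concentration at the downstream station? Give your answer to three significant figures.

Conservation of mass: C = (0.9890·3.100 + 0.1600·572.0) / 1.149 = 94.59/1.149 = 82.32 mg/L.
Half-life 1.96 d → k = ln 2 / 1.96 = 0.3536 d⁻¹.
Decay over the reach: 82.32·exp(−kt) = 82.32·0.8342 = 68.67 mg/L.

68.7 mg/L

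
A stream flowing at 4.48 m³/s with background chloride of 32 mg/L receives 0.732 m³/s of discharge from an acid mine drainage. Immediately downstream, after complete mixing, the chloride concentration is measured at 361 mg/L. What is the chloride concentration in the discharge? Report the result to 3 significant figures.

Mass balance: 4.480·32.00 + 0.7320·Cₑ = 5.212·361.0
→ Cₑ = (5.212·361.0 − 4.480·32.00) / 0.7320 = 2375 mg/L.

2370 mg/L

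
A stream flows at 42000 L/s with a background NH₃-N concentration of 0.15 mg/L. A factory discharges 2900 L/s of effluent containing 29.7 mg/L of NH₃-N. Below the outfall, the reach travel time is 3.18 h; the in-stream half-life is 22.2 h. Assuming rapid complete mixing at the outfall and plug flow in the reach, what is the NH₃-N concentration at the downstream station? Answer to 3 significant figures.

1.86 mg/L

Mixed concentration C = ΣQC/ΣQ = (42000·0.1500 + 2900·29.70) / 44900 = 92430/44900 = 2.059 mg/L.
Half-life 22.2 h → k = ln 2 / 22.2 = 0.03122 h⁻¹ = 0.7493 d⁻¹.
First-order decay: C = 2.059·exp(−k·t) = 2.059·0.9055 = 1.864 mg/L.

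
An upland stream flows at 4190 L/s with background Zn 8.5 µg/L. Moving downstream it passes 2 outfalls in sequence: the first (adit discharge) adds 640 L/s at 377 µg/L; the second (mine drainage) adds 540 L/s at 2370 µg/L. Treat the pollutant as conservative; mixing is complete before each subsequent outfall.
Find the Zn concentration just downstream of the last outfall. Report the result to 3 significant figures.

Outfall 1: combined Q = 4830 L/s; C = (4190·8.500 + 640.0·377.0)/4830 = 57.33 µg/L.
Outfall 2: combined Q = 5370 L/s; C = (4830·57.33 + 540.0·2370)/5370 = 289.9 µg/L.

290 µg/L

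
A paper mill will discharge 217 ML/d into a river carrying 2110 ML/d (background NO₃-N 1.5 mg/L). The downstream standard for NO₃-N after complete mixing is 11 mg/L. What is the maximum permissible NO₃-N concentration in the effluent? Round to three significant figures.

103 mg/L

At the limit, (Qr·Cr + Qe·Cₑ)/(Qr + Qe) = 11:
Cₑ = (2327·11 − 2110·1.500) / 217.0 = 103.4 mg/L.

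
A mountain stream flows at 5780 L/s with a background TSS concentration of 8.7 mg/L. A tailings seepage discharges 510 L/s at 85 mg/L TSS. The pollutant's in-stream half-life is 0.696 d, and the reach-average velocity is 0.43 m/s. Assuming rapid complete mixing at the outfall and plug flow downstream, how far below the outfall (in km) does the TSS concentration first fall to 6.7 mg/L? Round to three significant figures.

After mixing, C = (5780·8.700 + 510.0·85.00) / 6290 = 93640/6290 = 14.89 mg/L.
Half-life 0.696 d → k = ln 2 / 0.696 = 0.9959 d⁻¹.
Set 14.89·exp(−k·t) = 6.7 → t = ln(14.89/6.7)/k = 69260 s = 19.24 h.
Distance = v·t = 0.43·69260 = 29780 m = 29.78 km.

29.8 km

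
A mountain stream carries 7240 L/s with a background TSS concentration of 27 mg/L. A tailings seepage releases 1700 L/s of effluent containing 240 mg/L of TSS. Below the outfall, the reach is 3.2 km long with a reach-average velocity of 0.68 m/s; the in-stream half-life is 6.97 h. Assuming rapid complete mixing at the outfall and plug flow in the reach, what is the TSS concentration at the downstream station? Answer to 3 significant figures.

59.3 mg/L

Mass balance: C = (7240·27.00 + 1700·240.0) / 8940 = 603500/8940 = 67.50 mg/L.
Travel time t = 3.2·1000 / 0.68 = 4706 s = 1.307 h.
Half-life 6.97 h → k = ln 2 / 6.97 = 0.09945 h⁻¹ = 2.387 d⁻¹.
First-order decay: C = 67.50·exp(−k·t) = 67.50·0.8781 = 59.27 mg/L.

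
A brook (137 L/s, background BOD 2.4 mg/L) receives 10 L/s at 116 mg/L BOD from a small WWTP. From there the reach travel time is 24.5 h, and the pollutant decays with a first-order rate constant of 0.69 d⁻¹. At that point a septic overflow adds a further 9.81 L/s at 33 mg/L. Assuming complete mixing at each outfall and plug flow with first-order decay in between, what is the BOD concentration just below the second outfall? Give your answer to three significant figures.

Mixed concentration C = ΣQC/ΣQ = (137.0·2.400 + 10.00·116.0) / 147.0 = 1489/147.0 = 10.13 mg/L; combined flow 147.0 L/s.
Decay over the reach: 10.13·exp(−kt) = 10.13·0.4944 = 5.007 mg/L.
Second outfall: C = (147.0·5.007 + 9.810·33.00)/156.8 = 6.759 mg/L.

6.76 mg/L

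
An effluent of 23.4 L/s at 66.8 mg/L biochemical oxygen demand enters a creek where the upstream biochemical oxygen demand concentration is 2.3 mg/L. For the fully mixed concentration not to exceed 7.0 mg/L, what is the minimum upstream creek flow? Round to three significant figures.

Set C_mix = 7.0: (Q·2.300 + 23.40·66.80) / (Q + 23.40) = 7.0
→ Q = 23.40·(66.80 − 7.0)/(7.0 − 2.300) = 297.7 L/s.

298 L/s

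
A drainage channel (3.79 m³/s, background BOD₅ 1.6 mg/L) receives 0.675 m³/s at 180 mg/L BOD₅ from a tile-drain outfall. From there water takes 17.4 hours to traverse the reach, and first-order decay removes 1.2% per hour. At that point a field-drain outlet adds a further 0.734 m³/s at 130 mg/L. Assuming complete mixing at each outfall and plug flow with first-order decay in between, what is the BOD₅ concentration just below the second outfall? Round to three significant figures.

38.2 mg/L

Flow-weighted average: C = (3.790·1.600 + 0.6750·180.0) / 4.465 = 127.6/4.465 = 28.57 mg/L; combined flow 4.465 m³/s.
1.2%/h lost → k = −ln(1 − 0.012) = 0.01207 h⁻¹.
First-order decay: C = 28.57·exp(−k·t) = 28.57·0.8105 = 23.16 mg/L.
Second outfall: C = (4.465·23.16 + 0.7340·130.0)/5.199 = 38.24 mg/L.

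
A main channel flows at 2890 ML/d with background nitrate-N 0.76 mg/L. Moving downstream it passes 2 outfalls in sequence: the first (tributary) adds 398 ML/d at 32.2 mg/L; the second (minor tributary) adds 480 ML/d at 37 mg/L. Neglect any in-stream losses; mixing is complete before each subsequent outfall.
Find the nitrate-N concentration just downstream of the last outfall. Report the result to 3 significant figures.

Outfall 1: combined Q = 3288 ML/d; C = (2890·0.7600 + 398.0·32.20)/3288 = 4.566 mg/L.
Outfall 2: combined Q = 3768 ML/d; C = (3288·4.566 + 480.0·37.00)/3768 = 8.697 mg/L.

8.70 mg/L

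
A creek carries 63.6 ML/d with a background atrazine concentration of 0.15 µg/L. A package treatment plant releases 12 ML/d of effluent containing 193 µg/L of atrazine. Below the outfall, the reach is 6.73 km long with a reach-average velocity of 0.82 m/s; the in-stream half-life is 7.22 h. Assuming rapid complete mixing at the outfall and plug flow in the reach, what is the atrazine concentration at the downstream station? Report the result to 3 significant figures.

Mixed concentration C = ΣQC/ΣQ = (63.60·0.1500 + 12.00·193.0) / 75.60 = 2326/75.60 = 30.76 µg/L.
Travel time t = 6.73·1000 / 0.82 = 8207 s = 2.280 h.
Half-life 7.22 h → k = ln 2 / 7.22 = 0.09600 h⁻¹ = 2.304 d⁻¹.
After decay, C = 30.76 × e^(−kt) = 30.76 × 0.8034 = 24.71 µg/L.

24.7 µg/L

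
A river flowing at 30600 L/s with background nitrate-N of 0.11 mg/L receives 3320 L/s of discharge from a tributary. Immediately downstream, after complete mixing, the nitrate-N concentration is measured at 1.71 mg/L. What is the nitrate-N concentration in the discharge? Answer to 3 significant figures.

Mass balance: 30600·0.1100 + 3320·Cₑ = 33920·1.710
→ Cₑ = (33920·1.710 − 30600·0.1100) / 3320 = 16.46 mg/L.

16.5 mg/L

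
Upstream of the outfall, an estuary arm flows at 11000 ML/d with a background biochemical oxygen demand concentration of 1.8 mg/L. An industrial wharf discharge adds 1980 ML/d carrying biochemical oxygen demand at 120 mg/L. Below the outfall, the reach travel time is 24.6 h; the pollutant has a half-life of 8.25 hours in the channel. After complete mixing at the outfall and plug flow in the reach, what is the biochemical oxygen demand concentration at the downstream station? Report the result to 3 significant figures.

After mixing, C = (11000·1.800 + 1980·120.0) / 12980 = 257400/12980 = 19.83 mg/L.
Half-life 8.25 h → k = ln 2 / 8.25 = 0.08402 h⁻¹ = 2.016 d⁻¹.
Applying C = C₀e^(−kt): 19.83 × 0.1266 = 2.510 mg/L.

2.51 mg/L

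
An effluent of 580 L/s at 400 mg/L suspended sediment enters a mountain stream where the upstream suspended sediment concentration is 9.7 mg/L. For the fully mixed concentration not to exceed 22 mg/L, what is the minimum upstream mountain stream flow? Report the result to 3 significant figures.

17800 L/s

Set C_mix = 22: (Q·9.700 + 580.0·400.0) / (Q + 580.0) = 22
→ Q = 580.0·(400.0 − 22)/(22 − 9.700) = 17820 L/s.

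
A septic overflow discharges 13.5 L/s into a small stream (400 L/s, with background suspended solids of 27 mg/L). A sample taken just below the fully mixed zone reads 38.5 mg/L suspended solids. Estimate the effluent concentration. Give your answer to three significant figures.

Mass balance: 400.0·27.00 + 13.50·Cₑ = 413.5·38.50
→ Cₑ = (413.5·38.50 − 400.0·27.00) / 13.50 = 379.2 mg/L.

379 mg/L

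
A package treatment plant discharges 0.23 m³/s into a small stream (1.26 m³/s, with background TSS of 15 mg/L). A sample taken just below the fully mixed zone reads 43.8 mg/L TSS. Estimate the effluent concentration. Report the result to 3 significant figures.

Mass balance: 1.260·15.00 + 0.2300·Cₑ = 1.490·43.80
→ Cₑ = (1.490·43.80 − 1.260·15.00) / 0.2300 = 201.6 mg/L.

202 mg/L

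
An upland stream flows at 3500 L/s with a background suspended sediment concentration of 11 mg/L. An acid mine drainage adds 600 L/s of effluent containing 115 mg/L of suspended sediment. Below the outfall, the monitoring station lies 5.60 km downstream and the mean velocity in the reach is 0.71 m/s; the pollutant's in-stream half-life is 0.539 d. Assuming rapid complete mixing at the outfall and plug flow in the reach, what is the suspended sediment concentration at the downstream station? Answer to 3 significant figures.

Flow-weighted average: C = (3500·11.00 + 600.0·115.0) / 4100 = 107500/4100 = 26.22 mg/L.
Travel time t = 5.60·1000 / 0.71 = 7887 s = 2.191 h.
Half-life 0.539 d → k = ln 2 / 0.539 = 1.286 d⁻¹.
Decay over the reach: 26.22·exp(−kt) = 26.22·0.8892 = 23.32 mg/L.

23.3 mg/L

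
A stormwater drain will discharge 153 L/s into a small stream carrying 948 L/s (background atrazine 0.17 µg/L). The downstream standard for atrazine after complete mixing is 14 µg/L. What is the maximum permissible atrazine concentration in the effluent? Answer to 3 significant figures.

99.7 µg/L

At the limit, (Qr·Cr + Qe·Cₑ)/(Qr + Qe) = 14:
Cₑ = (1101·14 − 948.0·0.1700) / 153.0 = 99.69 µg/L.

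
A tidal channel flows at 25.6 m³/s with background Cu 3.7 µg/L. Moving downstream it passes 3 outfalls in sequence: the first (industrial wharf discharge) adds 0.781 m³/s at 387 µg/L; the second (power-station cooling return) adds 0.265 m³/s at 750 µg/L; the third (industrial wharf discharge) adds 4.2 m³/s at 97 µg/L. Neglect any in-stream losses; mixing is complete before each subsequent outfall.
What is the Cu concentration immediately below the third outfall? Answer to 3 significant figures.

32.5 µg/L

Outfall 1: combined Q = 26.38 m³/s; C = (25.60·3.700 + 0.7810·387.0)/26.38 = 15.05 µg/L.
Outfall 2: combined Q = 26.65 m³/s; C = (26.38·15.05 + 0.2650·750.0)/26.65 = 22.36 µg/L.
Outfall 3: combined Q = 30.85 m³/s; C = (26.65·22.36 + 4.200·97.00)/30.85 = 32.52 µg/L.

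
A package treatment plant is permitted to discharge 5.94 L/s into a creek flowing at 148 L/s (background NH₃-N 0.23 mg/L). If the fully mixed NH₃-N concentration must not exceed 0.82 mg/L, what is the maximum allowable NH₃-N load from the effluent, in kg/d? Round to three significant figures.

Mass balance at the limit: 148.0·0.2300 + 5.940·Cₑ = 153.9·0.82 → Cₑ = 15.52 mg/L.
5.940 L/s = 0.005940 m³/s. Load = 0.005940 m³/s × 15.52 g/m³ × 86 400 s/d = 7.965 kg/d.

7.97 kg/d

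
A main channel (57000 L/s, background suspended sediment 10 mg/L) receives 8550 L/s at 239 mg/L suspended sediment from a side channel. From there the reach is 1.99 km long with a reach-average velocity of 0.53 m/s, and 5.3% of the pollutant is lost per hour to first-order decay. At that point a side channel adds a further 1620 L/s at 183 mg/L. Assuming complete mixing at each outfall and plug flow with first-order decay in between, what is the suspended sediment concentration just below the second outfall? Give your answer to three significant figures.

41.2 mg/L

Conservation of mass: C = (57000·10.00 + 8550·239.0) / 65550 = 2613000/65550 = 39.87 mg/L; combined flow 65550 L/s.
Travel time t = 1.99·1000 / 0.53 = 3755 s = 1.043 h.
5.3%/h lost → k = −ln(1 − 0.053) = 0.05446 h⁻¹.
Decay over the reach: 39.87·exp(−kt) = 39.87·0.9448 = 37.67 mg/L.
At the second outfall, C = (65550·37.67 + 1620·183.0) / (65550 + 1620) = 41.17 mg/L.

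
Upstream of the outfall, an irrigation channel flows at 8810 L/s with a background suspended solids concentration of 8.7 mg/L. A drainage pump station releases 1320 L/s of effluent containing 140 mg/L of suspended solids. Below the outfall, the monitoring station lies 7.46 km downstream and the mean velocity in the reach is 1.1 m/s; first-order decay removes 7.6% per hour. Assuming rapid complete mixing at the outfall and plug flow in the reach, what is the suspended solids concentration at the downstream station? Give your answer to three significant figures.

Mixed concentration C = ΣQC/ΣQ = (8810·8.700 + 1320·140.0) / 10130 = 261400/10130 = 25.81 mg/L.
Travel time t = 7.46·1000 / 1.1 = 6782 s = 1.884 h.
7.6%/h lost → k = −ln(1 − 0.076) = 0.07904 h⁻¹.
Decay over the reach: 25.81·exp(−kt) = 25.81·0.8617 = 22.24 mg/L.

22.2 mg/L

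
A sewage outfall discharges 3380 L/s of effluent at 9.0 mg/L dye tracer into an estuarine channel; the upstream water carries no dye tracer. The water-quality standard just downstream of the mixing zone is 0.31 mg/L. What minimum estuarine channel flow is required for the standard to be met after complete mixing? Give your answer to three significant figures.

Set C_mix = 0.31: (Q·0 + 3380·9.000) / (Q + 3380) = 0.31
→ Q = 3380·(9.000 − 0.31)/(0.31 − 0) = 94750 L/s.

94700 L/s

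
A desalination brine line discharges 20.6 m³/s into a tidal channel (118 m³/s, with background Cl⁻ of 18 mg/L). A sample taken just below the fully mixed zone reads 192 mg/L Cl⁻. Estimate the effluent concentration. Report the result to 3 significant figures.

1190 mg/L

Mass balance: 118.0·18.00 + 20.60·Cₑ = 138.6·192.0
→ Cₑ = (138.6·192.0 − 118.0·18.00) / 20.60 = 1189 mg/L.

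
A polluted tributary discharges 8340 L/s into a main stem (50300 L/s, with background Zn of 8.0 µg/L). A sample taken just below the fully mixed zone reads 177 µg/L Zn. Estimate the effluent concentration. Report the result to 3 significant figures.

1200 µg/L

Mass balance: 50300·8.000 + 8340·Cₑ = 58640·177.0
→ Cₑ = (58640·177.0 − 50300·8.000) / 8340 = 1196 µg/L.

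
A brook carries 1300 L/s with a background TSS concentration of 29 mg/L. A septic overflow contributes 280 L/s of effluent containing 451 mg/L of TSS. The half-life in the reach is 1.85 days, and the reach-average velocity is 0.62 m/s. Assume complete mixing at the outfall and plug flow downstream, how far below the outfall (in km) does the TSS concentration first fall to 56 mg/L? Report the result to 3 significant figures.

88.2 km

Mixed concentration C = ΣQC/ΣQ = (1300·29.00 + 280.0·451.0) / 1580 = 164000/1580 = 103.8 mg/L.
Half-life 1.85 d → k = ln 2 / 1.85 = 0.3747 d⁻¹.
Set 103.8·exp(−k·t) = 56 → t = ln(103.8/56)/k = 142300 s = 39.52 h.
Distance = v·t = 0.62·142300 = 88210 m = 88.21 km.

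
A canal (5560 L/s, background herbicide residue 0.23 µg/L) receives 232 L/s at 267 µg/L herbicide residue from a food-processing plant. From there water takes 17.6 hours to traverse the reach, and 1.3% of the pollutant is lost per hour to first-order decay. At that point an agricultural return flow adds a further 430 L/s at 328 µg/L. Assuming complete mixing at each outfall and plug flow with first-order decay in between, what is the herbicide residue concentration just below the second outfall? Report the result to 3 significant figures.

Mixed concentration C = ΣQC/ΣQ = (5560·0.2300 + 232.0·267.0) / 5792 = 63220/5792 = 10.92 µg/L; combined flow 5792 L/s.
1.3%/h lost → k = −ln(1 − 0.013) = 0.01309 h⁻¹.
First-order decay: C = 10.92·exp(−k·t) = 10.92·0.7943 = 8.670 µg/L.
At the second outfall, C = (5792·8.670 + 430.0·328.0) / (5792 + 430.0) = 30.74 µg/L.

30.7 µg/L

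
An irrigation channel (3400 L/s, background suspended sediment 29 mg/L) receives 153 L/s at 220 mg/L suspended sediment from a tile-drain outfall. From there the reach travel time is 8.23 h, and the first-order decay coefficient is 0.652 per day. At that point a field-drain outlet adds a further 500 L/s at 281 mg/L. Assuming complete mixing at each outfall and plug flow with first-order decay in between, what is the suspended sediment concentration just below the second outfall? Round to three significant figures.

60.8 mg/L

Mass balance: C = (3400·29.00 + 153.0·220.0) / 3553 = 132300/3553 = 37.22 mg/L; combined flow 3553 L/s.
First-order decay: C = 37.22·exp(−k·t) = 37.22·0.7996 = 29.77 mg/L.
At the second outfall, C = (3553·29.77 + 500.0·281.0) / (3553 + 500.0) = 60.76 mg/L.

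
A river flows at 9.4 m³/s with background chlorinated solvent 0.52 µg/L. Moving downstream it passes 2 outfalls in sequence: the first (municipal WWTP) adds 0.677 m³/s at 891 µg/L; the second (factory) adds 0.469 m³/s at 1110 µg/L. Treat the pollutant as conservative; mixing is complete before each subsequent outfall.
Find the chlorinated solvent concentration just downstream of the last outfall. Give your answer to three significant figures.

107 µg/L

Below outfall 1: Q → 10.08 m³/s, C = (9.400·0.5200 + 0.6770·891.0)/10.08 = 60.34 µg/L.
Below outfall 2: Q → 10.55 m³/s, C = (10.08·60.34 + 0.4690·1110)/10.55 = 107.0 µg/L.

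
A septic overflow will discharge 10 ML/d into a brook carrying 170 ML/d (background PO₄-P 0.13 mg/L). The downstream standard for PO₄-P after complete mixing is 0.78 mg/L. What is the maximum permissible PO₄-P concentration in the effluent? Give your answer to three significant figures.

11.8 mg/L

At the limit, (Qr·Cr + Qe·Cₑ)/(Qr + Qe) = 0.78:
Cₑ = (180.0·0.78 − 170.0·0.1300) / 10.00 = 11.83 mg/L.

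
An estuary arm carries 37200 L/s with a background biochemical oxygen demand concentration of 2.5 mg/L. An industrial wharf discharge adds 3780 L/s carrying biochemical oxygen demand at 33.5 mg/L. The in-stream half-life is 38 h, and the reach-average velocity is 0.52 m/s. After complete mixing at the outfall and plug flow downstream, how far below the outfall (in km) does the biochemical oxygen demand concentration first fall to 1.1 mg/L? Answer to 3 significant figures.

After mixing, C = (37200·2.500 + 3780·33.50) / 40980 = 219600/40980 = 5.359 mg/L.
Half-life 38 h → k = ln 2 / 38 = 0.01824 h⁻¹ = 0.4378 d⁻¹.
Set 5.359·exp(−k·t) = 1.1 → t = ln(5.359/1.1)/k = 312500 s = 86.81 h.
Distance = v·t = 0.52·312500 = 162500 m = 162.5 km.

163 km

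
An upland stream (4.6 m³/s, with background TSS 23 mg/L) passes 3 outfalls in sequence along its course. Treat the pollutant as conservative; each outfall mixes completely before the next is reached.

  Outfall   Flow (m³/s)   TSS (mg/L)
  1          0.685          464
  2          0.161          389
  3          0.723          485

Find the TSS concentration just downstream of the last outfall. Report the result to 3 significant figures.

Outfall 1: combined Q = 5.285 m³/s; C = (4.600·23.00 + 0.6850·464.0)/5.285 = 80.16 mg/L.
Outfall 2: combined Q = 5.446 m³/s; C = (5.285·80.16 + 0.1610·389.0)/5.446 = 89.29 mg/L.
Outfall 3: combined Q = 6.169 m³/s; C = (5.446·89.29 + 0.7230·485.0)/6.169 = 135.7 mg/L.

136 mg/L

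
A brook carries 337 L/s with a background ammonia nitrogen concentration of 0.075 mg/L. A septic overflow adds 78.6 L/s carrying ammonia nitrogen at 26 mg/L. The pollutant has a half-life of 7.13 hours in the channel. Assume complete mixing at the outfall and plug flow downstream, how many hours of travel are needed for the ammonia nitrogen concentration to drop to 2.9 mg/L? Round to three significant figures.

5.56 h

Flow-weighted average: C = (337.0·0.07500 + 78.60·26.00) / 415.6 = 2069/415.6 = 4.978 mg/L.
Half-life 7.13 h → k = ln 2 / 7.13 = 0.09722 h⁻¹ = 2.333 d⁻¹.
4.978·exp(−k·t) = 2.9 → t = ln(4.978/2.9)/k = 20010 s = 5.558 h.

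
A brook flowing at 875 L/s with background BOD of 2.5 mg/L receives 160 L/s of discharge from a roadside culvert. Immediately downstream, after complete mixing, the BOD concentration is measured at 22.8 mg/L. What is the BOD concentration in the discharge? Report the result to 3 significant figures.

Mass balance: 875.0·2.500 + 160.0·Cₑ = 1035·22.80
→ Cₑ = (1035·22.80 − 875.0·2.500) / 160.0 = 133.8 mg/L.

134 mg/L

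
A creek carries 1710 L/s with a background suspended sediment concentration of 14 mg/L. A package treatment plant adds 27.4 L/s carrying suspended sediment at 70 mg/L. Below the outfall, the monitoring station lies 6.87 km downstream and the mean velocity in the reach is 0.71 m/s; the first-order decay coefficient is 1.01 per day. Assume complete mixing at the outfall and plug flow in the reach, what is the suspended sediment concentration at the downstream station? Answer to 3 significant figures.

Mass balance: C = (1710·14.00 + 27.40·70.00) / 1737 = 25860/1737 = 14.88 mg/L.
Travel time t = 6.87·1000 / 0.71 = 9676 s = 2.688 h.
After decay, C = 14.88 × e^(−kt) = 14.88 × 0.8931 = 13.29 mg/L.

13.3 mg/L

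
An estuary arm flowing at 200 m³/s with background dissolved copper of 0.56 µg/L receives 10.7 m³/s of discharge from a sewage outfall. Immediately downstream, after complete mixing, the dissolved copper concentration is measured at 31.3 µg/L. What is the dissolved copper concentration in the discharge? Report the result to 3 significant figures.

Mass balance: 200.0·0.5600 + 10.70·Cₑ = 210.7·31.30
→ Cₑ = (210.7·31.30 − 200.0·0.5600) / 10.70 = 605.9 µg/L.

606 µg/L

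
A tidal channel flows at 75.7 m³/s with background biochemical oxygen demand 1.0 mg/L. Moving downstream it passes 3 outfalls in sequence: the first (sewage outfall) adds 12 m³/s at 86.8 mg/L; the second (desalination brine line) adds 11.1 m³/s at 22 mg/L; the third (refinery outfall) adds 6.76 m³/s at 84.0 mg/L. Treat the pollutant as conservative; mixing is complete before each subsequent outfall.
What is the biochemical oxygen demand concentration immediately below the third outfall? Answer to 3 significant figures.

Outfall 1: combined Q = 87.70 m³/s; C = (75.70·1.000 + 12.00·86.80)/87.70 = 12.74 mg/L.
Outfall 2: combined Q = 98.80 m³/s; C = (87.70·12.74 + 11.10·22.00)/98.80 = 13.78 mg/L.
Outfall 3: combined Q = 105.6 m³/s; C = (98.80·13.78 + 6.760·84.00)/105.6 = 18.28 mg/L.

18.3 mg/L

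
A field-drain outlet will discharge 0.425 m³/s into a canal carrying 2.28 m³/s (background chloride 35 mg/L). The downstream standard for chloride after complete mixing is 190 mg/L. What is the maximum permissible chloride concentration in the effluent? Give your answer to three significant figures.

At the limit, (Qr·Cr + Qe·Cₑ)/(Qr + Qe) = 190:
Cₑ = (2.705·190 − 2.280·35.00) / 0.4250 = 1022 mg/L.

1020 mg/L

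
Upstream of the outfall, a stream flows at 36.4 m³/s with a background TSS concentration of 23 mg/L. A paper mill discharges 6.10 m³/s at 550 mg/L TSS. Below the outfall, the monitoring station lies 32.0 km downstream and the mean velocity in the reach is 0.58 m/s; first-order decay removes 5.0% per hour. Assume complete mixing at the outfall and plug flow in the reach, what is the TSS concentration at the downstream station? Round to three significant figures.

44.9 mg/L

Mass balance: C = (36.40·23.00 + 6.100·550.0) / 42.50 = 4192/42.50 = 98.64 mg/L.
Travel time t = 32.0·1000 / 0.58 = 55170 s = 15.33 h.
5.0%/h lost → k = −ln(1 − 0.05) = 0.05129 h⁻¹.
Decay over the reach: 98.64·exp(−kt) = 98.64·0.4556 = 44.94 mg/L.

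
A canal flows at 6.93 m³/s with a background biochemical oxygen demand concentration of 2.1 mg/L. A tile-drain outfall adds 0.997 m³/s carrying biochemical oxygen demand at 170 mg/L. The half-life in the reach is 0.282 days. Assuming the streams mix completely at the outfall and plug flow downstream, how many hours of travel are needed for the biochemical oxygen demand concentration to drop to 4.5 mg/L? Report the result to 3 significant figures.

16.0 h

Flow-weighted average: C = (6.930·2.100 + 0.9970·170.0) / 7.927 = 184.0/7.927 = 23.22 mg/L.
Half-life 0.282 d → k = ln 2 / 0.282 = 2.458 d⁻¹.
23.22·exp(−k·t) = 4.5 → t = ln(23.22/4.5)/k = 57680 s = 16.02 h.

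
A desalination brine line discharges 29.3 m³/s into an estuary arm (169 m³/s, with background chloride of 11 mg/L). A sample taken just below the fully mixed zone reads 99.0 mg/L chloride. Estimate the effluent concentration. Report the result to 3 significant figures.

607 mg/L

Mass balance: 169.0·11.00 + 29.30·Cₑ = 198.3·99.00
→ Cₑ = (198.3·99.00 − 169.0·11.00) / 29.30 = 606.6 mg/L.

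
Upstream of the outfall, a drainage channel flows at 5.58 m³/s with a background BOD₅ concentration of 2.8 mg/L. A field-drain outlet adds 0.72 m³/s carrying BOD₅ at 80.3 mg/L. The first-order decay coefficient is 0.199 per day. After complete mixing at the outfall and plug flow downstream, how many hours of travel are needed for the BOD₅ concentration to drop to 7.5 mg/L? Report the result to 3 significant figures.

53.2 h

Mixed concentration C = ΣQC/ΣQ = (5.580·2.800 + 0.7200·80.30) / 6.300 = 73.44/6.300 = 11.66 mg/L.
11.66·exp(−k·t) = 7.5 → t = ln(11.66/7.5)/k = 191500 s = 53.19 h.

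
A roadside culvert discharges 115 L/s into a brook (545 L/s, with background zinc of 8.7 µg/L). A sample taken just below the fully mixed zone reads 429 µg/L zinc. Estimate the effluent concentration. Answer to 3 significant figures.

2420 µg/L

Mass balance: 545.0·8.700 + 115.0·Cₑ = 660.0·429.0
→ Cₑ = (660.0·429.0 − 545.0·8.700) / 115.0 = 2421 µg/L.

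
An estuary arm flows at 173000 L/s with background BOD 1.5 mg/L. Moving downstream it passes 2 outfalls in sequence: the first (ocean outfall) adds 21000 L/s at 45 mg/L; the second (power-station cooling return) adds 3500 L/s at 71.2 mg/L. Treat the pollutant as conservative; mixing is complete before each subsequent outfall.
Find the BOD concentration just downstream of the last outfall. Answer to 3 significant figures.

7.36 mg/L

Below outfall 1: Q → 194000 L/s, C = (173000·1.500 + 21000·45.00)/194000 = 6.209 mg/L.
Below outfall 2: Q → 197500 L/s, C = (194000·6.209 + 3500·71.20)/197500 = 7.361 mg/L.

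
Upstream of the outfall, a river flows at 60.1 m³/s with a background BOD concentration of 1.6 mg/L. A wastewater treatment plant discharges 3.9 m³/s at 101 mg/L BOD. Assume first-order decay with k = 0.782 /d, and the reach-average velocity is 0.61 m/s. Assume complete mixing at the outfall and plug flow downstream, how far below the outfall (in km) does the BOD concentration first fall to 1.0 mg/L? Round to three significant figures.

137 km

Mass balance: C = (60.10·1.600 + 3.900·101.0) / 64.00 = 490.1/64.00 = 7.657 mg/L.
Set 7.657·exp(−k·t) = 1.0 → t = ln(7.657/1.0)/k = 224900 s = 62.48 h.
Distance = v·t = 0.61·224900 = 137200 m = 137.2 km.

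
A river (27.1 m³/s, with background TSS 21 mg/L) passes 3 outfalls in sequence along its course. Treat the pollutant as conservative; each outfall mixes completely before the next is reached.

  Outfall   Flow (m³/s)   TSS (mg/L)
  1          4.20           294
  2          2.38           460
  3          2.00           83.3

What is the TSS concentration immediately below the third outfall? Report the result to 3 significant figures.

Below outfall 1: Q → 31.30 m³/s, C = (27.10·21.00 + 4.200·294.0)/31.30 = 57.63 mg/L.
Below outfall 2: Q → 33.68 m³/s, C = (31.30·57.63 + 2.380·460.0)/33.68 = 86.07 mg/L.
Below outfall 3: Q → 35.68 m³/s, C = (33.68·86.07 + 2.000·83.30)/35.68 = 85.91 mg/L.

85.9 mg/L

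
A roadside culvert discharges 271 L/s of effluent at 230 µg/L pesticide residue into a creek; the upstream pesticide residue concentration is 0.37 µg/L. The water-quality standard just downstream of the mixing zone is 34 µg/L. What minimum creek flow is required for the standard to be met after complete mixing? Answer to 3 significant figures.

1580 L/s

Set C_mix = 34: (Q·0.3700 + 271.0·230.0) / (Q + 271.0) = 34
→ Q = 271.0·(230.0 − 34)/(34 − 0.3700) = 1579 L/s.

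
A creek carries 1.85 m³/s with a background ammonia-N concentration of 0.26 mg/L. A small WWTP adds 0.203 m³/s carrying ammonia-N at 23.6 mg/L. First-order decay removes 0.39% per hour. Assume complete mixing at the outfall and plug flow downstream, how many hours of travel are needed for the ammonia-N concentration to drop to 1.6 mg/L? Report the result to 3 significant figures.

After mixing, C = (1.850·0.2600 + 0.2030·23.60) / 2.053 = 5.272/2.053 = 2.568 mg/L.
0.39%/h lost → k = −ln(1 − 0.0039) = 0.003908 h⁻¹.
2.568·exp(−k·t) = 1.6 → t = ln(2.568/1.6)/k = 435800 s = 121.1 h.

121 h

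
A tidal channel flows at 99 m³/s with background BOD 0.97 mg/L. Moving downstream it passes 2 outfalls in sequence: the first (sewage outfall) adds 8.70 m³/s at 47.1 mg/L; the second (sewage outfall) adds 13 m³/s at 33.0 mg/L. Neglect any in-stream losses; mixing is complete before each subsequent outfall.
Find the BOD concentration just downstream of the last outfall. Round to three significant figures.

After outfall 1: Q = 99.00 + 8.700 = 107.7 m³/s; C = (99.00·0.9700 + 8.700·47.10)/107.7 = 4.696 mg/L.
After outfall 2: Q = 107.7 + 13.00 = 120.7 m³/s; C = (107.7·4.696 + 13.00·33.00)/120.7 = 7.745 mg/L.

7.74 mg/L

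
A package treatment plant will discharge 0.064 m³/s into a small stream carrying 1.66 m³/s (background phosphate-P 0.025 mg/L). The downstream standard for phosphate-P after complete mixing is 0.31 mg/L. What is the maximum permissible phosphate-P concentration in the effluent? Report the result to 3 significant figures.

At the limit, (Qr·Cr + Qe·Cₑ)/(Qr + Qe) = 0.31:
Cₑ = (1.724·0.31 − 1.660·0.02500) / 0.06400 = 7.702 mg/L.

7.70 mg/L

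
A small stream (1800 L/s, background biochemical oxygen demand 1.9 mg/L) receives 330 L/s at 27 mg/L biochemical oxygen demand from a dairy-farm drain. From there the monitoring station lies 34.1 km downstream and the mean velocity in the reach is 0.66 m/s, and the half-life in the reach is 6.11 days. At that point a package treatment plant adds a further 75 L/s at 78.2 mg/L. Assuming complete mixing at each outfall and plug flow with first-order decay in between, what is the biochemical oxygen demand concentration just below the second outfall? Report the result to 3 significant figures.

7.88 mg/L

Conservation of mass: C = (1800·1.900 + 330.0·27.00) / 2130 = 12330/2130 = 5.789 mg/L; combined flow 2130 L/s.
Travel time t = 34.1·1000 / 0.66 = 51670 s = 14.35 h.
Half-life 6.11 d → k = ln 2 / 6.11 = 0.1134 d⁻¹.
Decay over the reach: 5.789·exp(−kt) = 5.789·0.9344 = 5.409 mg/L.
At the second outfall, C = (2130·5.409 + 75.00·78.20) / (2130 + 75.00) = 7.885 mg/L.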